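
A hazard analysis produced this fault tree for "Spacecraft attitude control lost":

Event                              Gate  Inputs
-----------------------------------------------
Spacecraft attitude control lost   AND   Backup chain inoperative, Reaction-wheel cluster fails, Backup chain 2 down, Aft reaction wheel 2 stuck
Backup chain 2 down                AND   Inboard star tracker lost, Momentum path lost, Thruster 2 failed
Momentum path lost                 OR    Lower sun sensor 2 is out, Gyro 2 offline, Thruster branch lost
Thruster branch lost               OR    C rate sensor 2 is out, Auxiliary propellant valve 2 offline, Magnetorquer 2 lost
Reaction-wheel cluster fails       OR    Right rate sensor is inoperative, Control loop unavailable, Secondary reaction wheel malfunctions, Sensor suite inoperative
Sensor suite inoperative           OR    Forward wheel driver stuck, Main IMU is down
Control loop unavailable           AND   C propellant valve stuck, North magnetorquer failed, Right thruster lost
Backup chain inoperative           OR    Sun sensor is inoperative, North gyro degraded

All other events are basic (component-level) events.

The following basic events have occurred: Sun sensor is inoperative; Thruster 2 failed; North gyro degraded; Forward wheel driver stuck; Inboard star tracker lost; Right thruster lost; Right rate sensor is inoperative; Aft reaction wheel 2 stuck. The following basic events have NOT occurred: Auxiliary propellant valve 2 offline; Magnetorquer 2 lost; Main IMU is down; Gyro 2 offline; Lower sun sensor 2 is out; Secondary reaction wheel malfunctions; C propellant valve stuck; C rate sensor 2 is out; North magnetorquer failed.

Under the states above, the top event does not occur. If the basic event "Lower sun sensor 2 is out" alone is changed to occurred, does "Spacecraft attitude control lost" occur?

Counterfactual: set "Lower sun sensor 2 is out" to occurred.
Backup chain inoperative [OR]: Sun sensor is inoperative=occurs, North gyro degraded=occurs → at least one input occurs → occurs.
Control loop unavailable [AND]: C propellant valve stuck=not, North magnetorquer failed=not, Right thruster lost=occurs → not all inputs occur → does not occur.
Sensor suite inoperative [OR]: Forward wheel driver stuck=occurs, Main IMU is down=not → at least one input occurs → occurs.
Reaction-wheel cluster fails [OR]: Right rate sensor is inoperative=occurs, Control loop unavailable=not, Secondary reaction wheel malfunctions=not, Sensor suite inoperative=occurs → at least one input occurs → occurs.
Thruster branch lost [OR]: C rate sensor 2 is out=not, Auxiliary propellant valve 2 offline=not, Magnetorquer 2 lost=not → no input occurs → does not occur.
Momentum path lost [OR]: Lower sun sensor 2 is out=occurs, Gyro 2 offline=not, Thruster branch lost=not → at least one input occurs → occurs.
Backup chain 2 down [AND]: Inboard star tracker lost=occurs, Momentum path lost=occurs, Thruster 2 failed=occurs → all inputs occur → occurs.
Spacecraft attitude control lost [AND]: Backup chain inoperative=occurs, Reaction-wheel cluster fails=occurs, Backup chain 2 down=occurs, Aft reaction wheel 2 stuck=occurs → all inputs occur → occurs.

Yes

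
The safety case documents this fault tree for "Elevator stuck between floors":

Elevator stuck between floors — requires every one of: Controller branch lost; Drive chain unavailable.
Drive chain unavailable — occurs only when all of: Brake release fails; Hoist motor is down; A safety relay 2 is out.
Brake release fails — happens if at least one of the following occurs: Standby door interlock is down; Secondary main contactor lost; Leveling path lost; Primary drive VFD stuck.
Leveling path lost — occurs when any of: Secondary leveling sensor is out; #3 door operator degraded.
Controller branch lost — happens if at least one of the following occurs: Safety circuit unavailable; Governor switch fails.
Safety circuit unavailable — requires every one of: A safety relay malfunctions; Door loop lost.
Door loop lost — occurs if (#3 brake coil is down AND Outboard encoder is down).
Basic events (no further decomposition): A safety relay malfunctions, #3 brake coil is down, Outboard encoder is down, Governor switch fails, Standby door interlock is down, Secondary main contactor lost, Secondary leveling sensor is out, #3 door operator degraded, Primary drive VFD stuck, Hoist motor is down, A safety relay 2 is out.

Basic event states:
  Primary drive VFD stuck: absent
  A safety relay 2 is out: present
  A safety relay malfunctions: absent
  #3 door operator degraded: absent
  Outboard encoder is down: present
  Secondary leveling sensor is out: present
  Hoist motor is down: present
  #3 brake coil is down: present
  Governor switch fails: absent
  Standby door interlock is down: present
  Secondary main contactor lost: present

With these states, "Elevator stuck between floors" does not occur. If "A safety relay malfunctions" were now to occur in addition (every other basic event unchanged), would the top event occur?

Counterfactual: set "A safety relay malfunctions" to occurred.
Door loop lost [AND]: #3 brake coil is down=occurs, Outboard encoder is down=occurs → all inputs occur → occurs.
Safety circuit unavailable [AND]: A safety relay malfunctions=occurs, Door loop lost=occurs → all inputs occur → occurs.
Controller branch lost [OR]: Safety circuit unavailable=occurs, Governor switch fails=not → at least one input occurs → occurs.
Leveling path lost [OR]: Secondary leveling sensor is out=occurs, #3 door operator degraded=not → at least one input occurs → occurs.
Brake release fails [OR]: Standby door interlock is down=occurs, Secondary main contactor lost=occurs, Leveling path lost=occurs, Primary drive VFD stuck=not → at least one input occurs → occurs.
Drive chain unavailable [AND]: Brake release fails=occurs, Hoist motor is down=occurs, A safety relay 2 is out=occurs → all inputs occur → occurs.
Elevator stuck between floors [AND]: Controller branch lost=occurs, Drive chain unavailable=occurs → all inputs occur → occurs.

Yes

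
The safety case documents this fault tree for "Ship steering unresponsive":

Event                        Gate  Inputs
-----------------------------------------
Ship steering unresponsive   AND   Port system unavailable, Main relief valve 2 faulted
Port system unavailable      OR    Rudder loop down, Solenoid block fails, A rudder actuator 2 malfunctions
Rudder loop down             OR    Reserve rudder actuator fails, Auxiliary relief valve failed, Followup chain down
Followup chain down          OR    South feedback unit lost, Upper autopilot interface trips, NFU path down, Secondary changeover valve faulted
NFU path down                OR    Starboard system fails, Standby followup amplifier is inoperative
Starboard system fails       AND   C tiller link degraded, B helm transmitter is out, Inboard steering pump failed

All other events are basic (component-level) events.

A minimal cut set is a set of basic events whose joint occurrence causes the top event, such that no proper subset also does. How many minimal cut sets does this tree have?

Starboard system fails [AND]: one cut set from each child combined → 1 × 1 × 1 = 1 cut set(s).
NFU path down [OR]: union of children's cut sets → 2 cut set(s).
Followup chain down [OR]: union of children's cut sets → 5 cut set(s).
Rudder loop down [OR]: union of children's cut sets → 7 cut set(s).
Port system unavailable [OR]: union of children's cut sets → 9 cut set(s).
Ship steering unresponsive [AND]: one cut set from each child combined → 9 × 1 = 9 cut set(s).
Minimal cut sets: {Main relief valve 2 faulted, Reserve rudder actuator fails}; {Auxiliary relief valve failed, Main relief valve 2 faulted}; {Main relief valve 2 faulted, South feedback unit lost}; {Main relief valve 2 faulted, Upper autopilot interface trips}; {B helm transmitter is out, C tiller link degraded, Inboard steering pump failed, Main relief valve 2 faulted}; {Main relief valve 2 faulted, Standby followup amplifier is inoperative}; {Main relief valve 2 faulted, Secondary changeover valve faulted}; {Main relief valve 2 faulted, Solenoid block fails}; {A rudder actuator 2 malfunctions, Main relief valve 2 faulted}.

9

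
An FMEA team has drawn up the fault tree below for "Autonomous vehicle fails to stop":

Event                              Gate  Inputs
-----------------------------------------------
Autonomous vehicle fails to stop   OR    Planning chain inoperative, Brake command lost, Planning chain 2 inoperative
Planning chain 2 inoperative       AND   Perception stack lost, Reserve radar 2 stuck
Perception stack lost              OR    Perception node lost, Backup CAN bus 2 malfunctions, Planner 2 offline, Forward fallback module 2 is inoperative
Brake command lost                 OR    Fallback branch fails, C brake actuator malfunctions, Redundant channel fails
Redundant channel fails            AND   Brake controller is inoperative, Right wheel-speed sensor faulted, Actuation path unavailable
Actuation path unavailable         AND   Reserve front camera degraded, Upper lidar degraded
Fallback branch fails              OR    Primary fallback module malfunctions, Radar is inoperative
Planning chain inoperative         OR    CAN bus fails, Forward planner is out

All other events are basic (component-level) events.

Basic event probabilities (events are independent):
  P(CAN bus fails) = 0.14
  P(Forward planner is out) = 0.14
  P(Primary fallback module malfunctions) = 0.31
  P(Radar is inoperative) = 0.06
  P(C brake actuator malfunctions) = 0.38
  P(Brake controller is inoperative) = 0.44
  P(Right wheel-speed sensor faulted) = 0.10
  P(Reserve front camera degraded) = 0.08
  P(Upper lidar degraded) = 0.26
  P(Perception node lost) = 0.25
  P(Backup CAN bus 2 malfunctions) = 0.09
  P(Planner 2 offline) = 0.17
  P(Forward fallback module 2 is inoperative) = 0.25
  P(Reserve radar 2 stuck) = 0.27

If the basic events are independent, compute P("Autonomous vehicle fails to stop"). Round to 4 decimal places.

0.7490

P(Planning chain inoperative) [OR] = 1 − (1−0.14) × (1−0.14) = 0.260400
P(Fallback branch fails) [OR] = 1 − (1−0.31) × (1−0.06) = 0.351400
P(Actuation path unavailable) [AND] = 0.08 × 0.26 = 0.020800
P(Redundant channel fails) [AND] = 0.44 × 0.10 × 0.020800 = 0.000915
P(Brake command lost) [OR] = 1 − (1−0.351400) × (1−0.38) × (1−0.000915) = 0.598236
P(Perception stack lost) [OR] = 1 − (1−0.25) × (1−0.09) × (1−0.17) × (1−0.25) = 0.575144
P(Planning chain 2 inoperative) [AND] = 0.575144 × 0.27 = 0.155289
P(Autonomous vehicle fails to stop) [OR] = 1 − (1−0.260400) × (1−0.598236) × (1−0.155289) = 0.748999
Rounded to 4 decimal places: P(Autonomous vehicle fails to stop) ≈ 0.7490.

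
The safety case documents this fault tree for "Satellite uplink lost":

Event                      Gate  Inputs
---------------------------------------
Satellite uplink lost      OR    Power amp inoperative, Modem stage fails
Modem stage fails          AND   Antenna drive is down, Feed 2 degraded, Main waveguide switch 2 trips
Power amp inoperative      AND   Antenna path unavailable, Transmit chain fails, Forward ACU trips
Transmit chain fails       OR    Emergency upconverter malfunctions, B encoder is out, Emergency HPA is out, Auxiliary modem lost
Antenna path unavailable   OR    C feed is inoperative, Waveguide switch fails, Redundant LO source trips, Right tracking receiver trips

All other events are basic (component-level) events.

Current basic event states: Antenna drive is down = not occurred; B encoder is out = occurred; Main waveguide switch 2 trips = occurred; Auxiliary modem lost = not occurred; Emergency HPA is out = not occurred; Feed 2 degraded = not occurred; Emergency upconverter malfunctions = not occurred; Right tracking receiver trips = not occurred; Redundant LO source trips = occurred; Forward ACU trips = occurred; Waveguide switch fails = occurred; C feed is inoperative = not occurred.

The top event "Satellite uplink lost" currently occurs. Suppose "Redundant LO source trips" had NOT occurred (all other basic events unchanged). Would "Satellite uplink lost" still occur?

Counterfactual: set "Redundant LO source trips" to not occurred.
Antenna path unavailable [OR]: C feed is inoperative=not, Waveguide switch fails=occurs, Redundant LO source trips=not, Right tracking receiver trips=not → at least one input occurs → occurs.
Transmit chain fails [OR]: Emergency upconverter malfunctions=not, B encoder is out=occurs, Emergency HPA is out=not, Auxiliary modem lost=not → at least one input occurs → occurs.
Power amp inoperative [AND]: Antenna path unavailable=occurs, Transmit chain fails=occurs, Forward ACU trips=occurs → all inputs occur → occurs.
Modem stage fails [AND]: Antenna drive is down=not, Feed 2 degraded=not, Main waveguide switch 2 trips=occurs → not all inputs occur → does not occur.
Satellite uplink lost [OR]: Power amp inoperative=occurs, Modem stage fails=not → at least one input occurs → occurs.

Yes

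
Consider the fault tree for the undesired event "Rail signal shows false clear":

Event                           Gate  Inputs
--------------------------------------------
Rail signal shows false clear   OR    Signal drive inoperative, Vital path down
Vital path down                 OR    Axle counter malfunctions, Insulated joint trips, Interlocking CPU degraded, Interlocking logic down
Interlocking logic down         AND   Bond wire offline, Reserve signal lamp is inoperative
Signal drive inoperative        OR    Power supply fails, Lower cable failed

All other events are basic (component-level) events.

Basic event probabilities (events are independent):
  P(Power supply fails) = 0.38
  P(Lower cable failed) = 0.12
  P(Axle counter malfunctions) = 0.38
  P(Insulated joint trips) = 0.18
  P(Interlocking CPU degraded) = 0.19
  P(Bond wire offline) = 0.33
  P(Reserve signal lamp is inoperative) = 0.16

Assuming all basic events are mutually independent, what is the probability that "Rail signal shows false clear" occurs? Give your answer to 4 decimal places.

P(Signal drive inoperative) [OR] = 1 − (1−0.38) × (1−0.12) = 0.454400
P(Interlocking logic down) [AND] = 0.33 × 0.16 = 0.052800
P(Vital path down) [OR] = 1 − (1−0.38) × (1−0.18) × (1−0.19) × (1−0.052800) = 0.609939
P(Rail signal shows false clear) [OR] = 1 − (1−0.454400) × (1−0.609939) = 0.787183
Rounded to 4 decimal places: P(Rail signal shows false clear) ≈ 0.7872.

0.7872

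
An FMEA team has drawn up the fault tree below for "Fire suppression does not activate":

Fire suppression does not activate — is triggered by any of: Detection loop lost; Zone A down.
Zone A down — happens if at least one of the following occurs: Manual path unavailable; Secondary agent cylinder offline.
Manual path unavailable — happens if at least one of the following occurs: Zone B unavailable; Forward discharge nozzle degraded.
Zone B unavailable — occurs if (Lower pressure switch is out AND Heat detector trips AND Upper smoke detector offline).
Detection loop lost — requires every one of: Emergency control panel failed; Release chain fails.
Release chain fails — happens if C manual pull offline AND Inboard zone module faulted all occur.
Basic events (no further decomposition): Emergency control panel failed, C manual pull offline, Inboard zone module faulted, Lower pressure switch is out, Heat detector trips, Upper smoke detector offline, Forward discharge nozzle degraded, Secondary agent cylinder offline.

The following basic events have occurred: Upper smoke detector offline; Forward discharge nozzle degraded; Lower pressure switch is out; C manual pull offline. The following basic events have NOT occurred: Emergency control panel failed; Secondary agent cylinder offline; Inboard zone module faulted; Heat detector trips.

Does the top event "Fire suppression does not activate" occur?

Yes

Release chain fails [AND]: C manual pull offline=occurs, Inboard zone module faulted=not → not all inputs occur → does not occur.
Detection loop lost [AND]: Emergency control panel failed=not, Release chain fails=not → not all inputs occur → does not occur.
Zone B unavailable [AND]: Lower pressure switch is out=occurs, Heat detector trips=not, Upper smoke detector offline=occurs → not all inputs occur → does not occur.
Manual path unavailable [OR]: Zone B unavailable=not, Forward discharge nozzle degraded=occurs → at least one input occurs → occurs.
Zone A down [OR]: Manual path unavailable=occurs, Secondary agent cylinder offline=not → at least one input occurs → occurs.
Fire suppression does not activate [OR]: Detection loop lost=not, Zone A down=occurs → at least one input occurs → occurs.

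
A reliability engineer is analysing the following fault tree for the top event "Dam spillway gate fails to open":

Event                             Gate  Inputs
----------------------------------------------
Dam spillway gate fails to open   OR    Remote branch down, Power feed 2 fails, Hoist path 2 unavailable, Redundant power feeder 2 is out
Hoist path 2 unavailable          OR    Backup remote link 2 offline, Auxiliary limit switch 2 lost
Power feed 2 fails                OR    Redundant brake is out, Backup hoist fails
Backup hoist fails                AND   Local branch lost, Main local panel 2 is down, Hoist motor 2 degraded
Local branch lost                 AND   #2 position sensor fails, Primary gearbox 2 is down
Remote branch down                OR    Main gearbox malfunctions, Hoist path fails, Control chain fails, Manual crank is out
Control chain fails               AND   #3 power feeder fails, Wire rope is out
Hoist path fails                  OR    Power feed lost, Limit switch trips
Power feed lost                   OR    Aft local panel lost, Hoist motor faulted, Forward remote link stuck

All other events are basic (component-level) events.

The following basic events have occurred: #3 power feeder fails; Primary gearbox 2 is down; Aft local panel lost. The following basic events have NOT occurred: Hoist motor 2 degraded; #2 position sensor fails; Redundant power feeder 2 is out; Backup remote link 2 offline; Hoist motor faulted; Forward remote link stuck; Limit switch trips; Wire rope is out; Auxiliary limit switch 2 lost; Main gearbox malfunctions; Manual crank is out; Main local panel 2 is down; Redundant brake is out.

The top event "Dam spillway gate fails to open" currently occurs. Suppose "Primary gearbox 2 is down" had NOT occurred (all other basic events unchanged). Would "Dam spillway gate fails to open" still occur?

Counterfactual: set "Primary gearbox 2 is down" to not occurred.
Power feed lost [OR]: Aft local panel lost=occurs, Hoist motor faulted=not, Forward remote link stuck=not → at least one input occurs → occurs.
Hoist path fails [OR]: Power feed lost=occurs, Limit switch trips=not → at least one input occurs → occurs.
Control chain fails [AND]: #3 power feeder fails=occurs, Wire rope is out=not → not all inputs occur → does not occur.
Remote branch down [OR]: Main gearbox malfunctions=not, Hoist path fails=occurs, Control chain fails=not, Manual crank is out=not → at least one input occurs → occurs.
Local branch lost [AND]: #2 position sensor fails=not, Primary gearbox 2 is down=not → not all inputs occur → does not occur.
Backup hoist fails [AND]: Local branch lost=not, Main local panel 2 is down=not, Hoist motor 2 degraded=not → not all inputs occur → does not occur.
Power feed 2 fails [OR]: Redundant brake is out=not, Backup hoist fails=not → no input occurs → does not occur.
Hoist path 2 unavailable [OR]: Backup remote link 2 offline=not, Auxiliary limit switch 2 lost=not → no input occurs → does not occur.
Dam spillway gate fails to open [OR]: Remote branch down=occurs, Power feed 2 fails=not, Hoist path 2 unavailable=not, Redundant power feeder 2 is out=not → at least one input occurs → occurs.

Yes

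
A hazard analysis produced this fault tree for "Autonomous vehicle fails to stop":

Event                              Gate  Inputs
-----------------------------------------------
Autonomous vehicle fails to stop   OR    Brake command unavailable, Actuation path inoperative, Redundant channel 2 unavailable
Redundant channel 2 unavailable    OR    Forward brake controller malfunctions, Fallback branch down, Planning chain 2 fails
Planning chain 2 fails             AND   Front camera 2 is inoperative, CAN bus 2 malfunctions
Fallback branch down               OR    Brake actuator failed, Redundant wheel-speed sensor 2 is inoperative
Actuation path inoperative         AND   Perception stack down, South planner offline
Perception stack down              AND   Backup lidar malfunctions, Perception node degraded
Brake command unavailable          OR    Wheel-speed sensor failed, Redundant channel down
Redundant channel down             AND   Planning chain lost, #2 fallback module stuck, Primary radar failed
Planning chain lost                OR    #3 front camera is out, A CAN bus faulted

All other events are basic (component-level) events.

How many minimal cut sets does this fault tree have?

Planning chain lost [OR]: union of children's cut sets → 2 cut set(s).
Redundant channel down [AND]: one cut set from each child combined → 2 × 1 × 1 = 2 cut set(s).
Brake command unavailable [OR]: union of children's cut sets → 3 cut set(s).
Perception stack down [AND]: one cut set from each child combined → 1 × 1 = 1 cut set(s).
Actuation path inoperative [AND]: one cut set from each child combined → 1 × 1 = 1 cut set(s).
Fallback branch down [OR]: union of children's cut sets → 2 cut set(s).
Planning chain 2 fails [AND]: one cut set from each child combined → 1 × 1 = 1 cut set(s).
Redundant channel 2 unavailable [OR]: union of children's cut sets → 4 cut set(s).
Autonomous vehicle fails to stop [OR]: union of children's cut sets → 8 cut set(s).
Minimal cut sets: {Wheel-speed sensor failed}; {#2 fallback module stuck, #3 front camera is out, Primary radar failed}; {#2 fallback module stuck, A CAN bus faulted, Primary radar failed}; {Backup lidar malfunctions, Perception node degraded, South planner offline}; {Forward brake controller malfunctions}; {Brake actuator failed}; {Redundant wheel-speed sensor 2 is inoperative}; {CAN bus 2 malfunctions, Front camera 2 is inoperative}.

8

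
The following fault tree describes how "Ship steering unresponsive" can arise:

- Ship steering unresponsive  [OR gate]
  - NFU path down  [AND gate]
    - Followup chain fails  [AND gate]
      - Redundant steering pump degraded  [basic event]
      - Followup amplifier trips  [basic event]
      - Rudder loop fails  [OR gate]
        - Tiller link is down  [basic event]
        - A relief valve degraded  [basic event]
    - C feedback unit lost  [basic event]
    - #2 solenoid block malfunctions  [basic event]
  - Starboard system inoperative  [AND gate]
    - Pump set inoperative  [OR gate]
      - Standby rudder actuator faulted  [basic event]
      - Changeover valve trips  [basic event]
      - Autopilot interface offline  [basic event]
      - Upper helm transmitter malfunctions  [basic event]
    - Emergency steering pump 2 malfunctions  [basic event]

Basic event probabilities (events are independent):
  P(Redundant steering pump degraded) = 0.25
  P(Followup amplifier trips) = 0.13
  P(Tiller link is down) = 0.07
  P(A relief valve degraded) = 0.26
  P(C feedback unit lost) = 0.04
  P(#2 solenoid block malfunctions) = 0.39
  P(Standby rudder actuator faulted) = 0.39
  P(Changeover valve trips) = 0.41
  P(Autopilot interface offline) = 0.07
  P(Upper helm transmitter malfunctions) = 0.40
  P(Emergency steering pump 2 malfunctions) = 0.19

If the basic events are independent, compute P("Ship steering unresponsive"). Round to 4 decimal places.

P(Rudder loop fails) [OR] = 1 − (1−0.07) × (1−0.26) = 0.311800
P(Followup chain fails) [AND] = 0.25 × 0.13 × 0.311800 = 0.010134
P(NFU path down) [AND] = 0.010134 × 0.04 × 0.39 = 0.000158
P(Pump set inoperative) [OR] = 1 − (1−0.39) × (1−0.41) × (1−0.07) × (1−0.40) = 0.799176
P(Starboard system inoperative) [AND] = 0.799176 × 0.19 = 0.151843
P(Ship steering unresponsive) [OR] = 1 − (1−0.000158) × (1−0.151843) = 0.151977
Rounded to 4 decimal places: P(Ship steering unresponsive) ≈ 0.1520.

0.1520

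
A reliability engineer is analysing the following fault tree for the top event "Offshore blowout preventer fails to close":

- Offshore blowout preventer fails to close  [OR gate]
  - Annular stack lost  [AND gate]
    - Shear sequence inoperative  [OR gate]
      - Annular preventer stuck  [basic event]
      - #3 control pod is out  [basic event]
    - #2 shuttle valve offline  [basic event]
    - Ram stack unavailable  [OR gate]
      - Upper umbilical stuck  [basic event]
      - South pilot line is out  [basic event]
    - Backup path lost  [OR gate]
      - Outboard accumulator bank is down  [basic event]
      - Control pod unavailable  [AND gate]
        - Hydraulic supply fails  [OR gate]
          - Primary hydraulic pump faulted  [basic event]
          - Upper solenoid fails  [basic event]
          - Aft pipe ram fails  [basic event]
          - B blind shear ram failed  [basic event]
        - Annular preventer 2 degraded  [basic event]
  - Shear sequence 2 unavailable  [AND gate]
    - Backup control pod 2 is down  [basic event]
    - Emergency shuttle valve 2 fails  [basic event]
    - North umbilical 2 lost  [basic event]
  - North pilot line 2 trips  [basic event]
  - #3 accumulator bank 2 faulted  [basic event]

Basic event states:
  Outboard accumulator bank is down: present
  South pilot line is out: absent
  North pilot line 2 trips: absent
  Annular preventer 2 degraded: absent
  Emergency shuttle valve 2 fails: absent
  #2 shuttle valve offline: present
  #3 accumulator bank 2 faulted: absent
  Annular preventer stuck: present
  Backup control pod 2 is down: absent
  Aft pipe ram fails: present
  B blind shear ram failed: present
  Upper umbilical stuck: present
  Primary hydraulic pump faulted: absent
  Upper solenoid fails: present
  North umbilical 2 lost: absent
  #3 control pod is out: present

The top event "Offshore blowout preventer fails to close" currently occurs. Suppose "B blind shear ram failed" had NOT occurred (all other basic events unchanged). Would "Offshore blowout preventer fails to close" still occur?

Yes

Counterfactual: set "B blind shear ram failed" to not occurred.
Shear sequence inoperative [OR]: Annular preventer stuck=occurs, #3 control pod is out=occurs → at least one input occurs → occurs.
Ram stack unavailable [OR]: Upper umbilical stuck=occurs, South pilot line is out=not → at least one input occurs → occurs.
Hydraulic supply fails [OR]: Primary hydraulic pump faulted=not, Upper solenoid fails=occurs, Aft pipe ram fails=occurs, B blind shear ram failed=not → at least one input occurs → occurs.
Control pod unavailable [AND]: Hydraulic supply fails=occurs, Annular preventer 2 degraded=not → not all inputs occur → does not occur.
Backup path lost [OR]: Outboard accumulator bank is down=occurs, Control pod unavailable=not → at least one input occurs → occurs.
Annular stack lost [AND]: Shear sequence inoperative=occurs, #2 shuttle valve offline=occurs, Ram stack unavailable=occurs, Backup path lost=occurs → all inputs occur → occurs.
Shear sequence 2 unavailable [AND]: Backup control pod 2 is down=not, Emergency shuttle valve 2 fails=not, North umbilical 2 lost=not → not all inputs occur → does not occur.
Offshore blowout preventer fails to close [OR]: Annular stack lost=occurs, Shear sequence 2 unavailable=not, North pilot line 2 trips=not, #3 accumulator bank 2 faulted=not → at least one input occurs → occurs.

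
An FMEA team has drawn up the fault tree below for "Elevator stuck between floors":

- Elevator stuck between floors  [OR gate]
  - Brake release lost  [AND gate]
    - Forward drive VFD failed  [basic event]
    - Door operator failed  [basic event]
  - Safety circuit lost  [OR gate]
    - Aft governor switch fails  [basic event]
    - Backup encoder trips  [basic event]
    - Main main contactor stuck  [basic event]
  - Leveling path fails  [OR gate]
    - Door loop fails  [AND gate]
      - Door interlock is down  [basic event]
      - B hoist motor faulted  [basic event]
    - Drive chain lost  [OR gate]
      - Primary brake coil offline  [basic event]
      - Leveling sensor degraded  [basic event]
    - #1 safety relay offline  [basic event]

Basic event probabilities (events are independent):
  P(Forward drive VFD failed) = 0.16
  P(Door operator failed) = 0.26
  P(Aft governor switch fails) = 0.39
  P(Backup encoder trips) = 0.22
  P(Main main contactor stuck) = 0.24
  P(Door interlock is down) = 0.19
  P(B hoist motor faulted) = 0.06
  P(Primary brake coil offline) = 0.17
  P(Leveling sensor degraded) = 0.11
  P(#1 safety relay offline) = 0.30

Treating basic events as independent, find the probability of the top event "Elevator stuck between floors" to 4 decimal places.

P(Brake release lost) [AND] = 0.16 × 0.26 = 0.041600
P(Safety circuit lost) [OR] = 1 − (1−0.39) × (1−0.22) × (1−0.24) = 0.638392
P(Door loop fails) [AND] = 0.19 × 0.06 = 0.011400
P(Drive chain lost) [OR] = 1 − (1−0.17) × (1−0.11) = 0.261300
P(Leveling path fails) [OR] = 1 − (1−0.011400) × (1−0.261300) × (1−0.30) = 0.488805
P(Elevator stuck between floors) [OR] = 1 − (1−0.041600) × (1−0.638392) × (1−0.488805) = 0.822838
Rounded to 4 decimal places: P(Elevator stuck between floors) ≈ 0.8228.

0.8228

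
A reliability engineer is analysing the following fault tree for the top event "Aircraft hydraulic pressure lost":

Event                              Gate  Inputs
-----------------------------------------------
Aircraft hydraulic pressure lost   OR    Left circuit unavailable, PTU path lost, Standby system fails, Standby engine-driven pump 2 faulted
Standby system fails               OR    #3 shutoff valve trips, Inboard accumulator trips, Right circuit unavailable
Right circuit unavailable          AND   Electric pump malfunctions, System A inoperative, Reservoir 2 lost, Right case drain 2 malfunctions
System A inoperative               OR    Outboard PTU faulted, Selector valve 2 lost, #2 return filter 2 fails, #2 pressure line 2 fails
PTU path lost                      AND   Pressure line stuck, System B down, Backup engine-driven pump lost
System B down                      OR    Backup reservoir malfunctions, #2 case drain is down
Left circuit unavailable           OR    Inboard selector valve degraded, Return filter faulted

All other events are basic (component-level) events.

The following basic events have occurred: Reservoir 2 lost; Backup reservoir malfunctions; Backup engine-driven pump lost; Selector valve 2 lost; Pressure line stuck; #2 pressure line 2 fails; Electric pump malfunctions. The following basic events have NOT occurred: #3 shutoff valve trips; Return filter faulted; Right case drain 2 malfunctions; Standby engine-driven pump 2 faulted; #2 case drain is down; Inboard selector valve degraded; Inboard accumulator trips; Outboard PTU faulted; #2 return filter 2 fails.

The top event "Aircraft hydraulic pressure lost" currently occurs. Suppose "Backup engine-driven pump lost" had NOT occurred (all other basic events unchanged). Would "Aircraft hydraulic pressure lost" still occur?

Counterfactual: set "Backup engine-driven pump lost" to not occurred.
Left circuit unavailable [OR]: Inboard selector valve degraded=not, Return filter faulted=not → no input occurs → does not occur.
System B down [OR]: Backup reservoir malfunctions=occurs, #2 case drain is down=not → at least one input occurs → occurs.
PTU path lost [AND]: Pressure line stuck=occurs, System B down=occurs, Backup engine-driven pump lost=not → not all inputs occur → does not occur.
System A inoperative [OR]: Outboard PTU faulted=not, Selector valve 2 lost=occurs, #2 return filter 2 fails=not, #2 pressure line 2 fails=occurs → at least one input occurs → occurs.
Right circuit unavailable [AND]: Electric pump malfunctions=occurs, System A inoperative=occurs, Reservoir 2 lost=occurs, Right case drain 2 malfunctions=not → not all inputs occur → does not occur.
Standby system fails [OR]: #3 shutoff valve trips=not, Inboard accumulator trips=not, Right circuit unavailable=not → no input occurs → does not occur.
Aircraft hydraulic pressure lost [OR]: Left circuit unavailable=not, PTU path lost=not, Standby system fails=not, Standby engine-driven pump 2 faulted=not → no input occurs → does not occur.

No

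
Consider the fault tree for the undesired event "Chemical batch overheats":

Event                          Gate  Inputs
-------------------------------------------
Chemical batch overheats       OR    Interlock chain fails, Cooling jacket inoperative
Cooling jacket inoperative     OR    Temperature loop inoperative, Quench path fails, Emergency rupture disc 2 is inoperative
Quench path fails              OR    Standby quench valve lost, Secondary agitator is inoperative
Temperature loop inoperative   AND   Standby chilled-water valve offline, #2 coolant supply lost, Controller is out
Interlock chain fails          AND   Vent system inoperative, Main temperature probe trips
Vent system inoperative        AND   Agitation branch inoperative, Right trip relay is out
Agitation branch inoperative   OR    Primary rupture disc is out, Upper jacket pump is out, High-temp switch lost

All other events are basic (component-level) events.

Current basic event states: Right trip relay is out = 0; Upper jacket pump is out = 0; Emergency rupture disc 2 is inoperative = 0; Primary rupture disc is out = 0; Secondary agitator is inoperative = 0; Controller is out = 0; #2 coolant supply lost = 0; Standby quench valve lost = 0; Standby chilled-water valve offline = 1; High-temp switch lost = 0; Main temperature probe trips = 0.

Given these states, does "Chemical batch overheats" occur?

Agitation branch inoperative [OR]: Primary rupture disc is out=not, Upper jacket pump is out=not, High-temp switch lost=not → no input occurs → does not occur.
Vent system inoperative [AND]: Agitation branch inoperative=not, Right trip relay is out=not → not all inputs occur → does not occur.
Interlock chain fails [AND]: Vent system inoperative=not, Main temperature probe trips=not → not all inputs occur → does not occur.
Temperature loop inoperative [AND]: Standby chilled-water valve offline=occurs, #2 coolant supply lost=not, Controller is out=not → not all inputs occur → does not occur.
Quench path fails [OR]: Standby quench valve lost=not, Secondary agitator is inoperative=not → no input occurs → does not occur.
Cooling jacket inoperative [OR]: Temperature loop inoperative=not, Quench path fails=not, Emergency rupture disc 2 is inoperative=not → no input occurs → does not occur.
Chemical batch overheats [OR]: Interlock chain fails=not, Cooling jacket inoperative=not → no input occurs → does not occur.

No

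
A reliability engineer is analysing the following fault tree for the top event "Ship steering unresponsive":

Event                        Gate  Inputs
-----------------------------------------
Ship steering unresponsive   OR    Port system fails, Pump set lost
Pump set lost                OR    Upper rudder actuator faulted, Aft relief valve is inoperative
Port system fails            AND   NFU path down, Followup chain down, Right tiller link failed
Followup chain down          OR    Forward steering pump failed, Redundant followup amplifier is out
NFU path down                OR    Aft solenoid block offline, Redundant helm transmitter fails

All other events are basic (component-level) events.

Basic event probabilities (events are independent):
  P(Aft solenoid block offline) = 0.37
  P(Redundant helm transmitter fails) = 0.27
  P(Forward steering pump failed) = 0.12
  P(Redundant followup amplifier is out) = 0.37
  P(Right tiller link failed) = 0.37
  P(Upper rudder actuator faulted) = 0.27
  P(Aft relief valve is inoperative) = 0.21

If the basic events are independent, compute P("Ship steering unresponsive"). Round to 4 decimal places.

0.4747

P(NFU path down) [OR] = 1 − (1−0.37) × (1−0.27) = 0.540100
P(Followup chain down) [OR] = 1 − (1−0.12) × (1−0.37) = 0.445600
P(Port system fails) [AND] = 0.540100 × 0.445600 × 0.37 = 0.089047
P(Pump set lost) [OR] = 1 − (1−0.27) × (1−0.21) = 0.423300
P(Ship steering unresponsive) [OR] = 1 − (1−0.089047) × (1−0.423300) = 0.474653
Rounded to 4 decimal places: P(Ship steering unresponsive) ≈ 0.4747.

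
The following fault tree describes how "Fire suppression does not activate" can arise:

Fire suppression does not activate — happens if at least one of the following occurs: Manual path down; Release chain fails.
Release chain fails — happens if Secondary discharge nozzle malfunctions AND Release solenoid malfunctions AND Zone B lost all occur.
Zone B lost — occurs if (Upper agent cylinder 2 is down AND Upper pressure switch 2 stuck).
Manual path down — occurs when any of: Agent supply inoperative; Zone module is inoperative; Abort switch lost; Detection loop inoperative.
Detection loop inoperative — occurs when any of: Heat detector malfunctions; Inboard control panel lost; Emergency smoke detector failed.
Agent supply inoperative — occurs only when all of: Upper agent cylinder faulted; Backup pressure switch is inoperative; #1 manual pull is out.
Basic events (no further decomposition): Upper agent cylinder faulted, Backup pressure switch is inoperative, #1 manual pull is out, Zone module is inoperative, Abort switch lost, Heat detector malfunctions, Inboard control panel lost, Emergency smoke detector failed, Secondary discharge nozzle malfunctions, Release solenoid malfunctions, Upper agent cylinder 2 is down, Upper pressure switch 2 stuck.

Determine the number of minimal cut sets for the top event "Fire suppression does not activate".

Agent supply inoperative [AND]: one cut set from each child combined → 1 × 1 × 1 = 1 cut set(s).
Detection loop inoperative [OR]: union of children's cut sets → 3 cut set(s).
Manual path down [OR]: union of children's cut sets → 6 cut set(s).
Zone B lost [AND]: one cut set from each child combined → 1 × 1 = 1 cut set(s).
Release chain fails [AND]: one cut set from each child combined → 1 × 1 × 1 = 1 cut set(s).
Fire suppression does not activate [OR]: union of children's cut sets → 7 cut set(s).
Minimal cut sets: {#1 manual pull is out, Backup pressure switch is inoperative, Upper agent cylinder faulted}; {Zone module is inoperative}; {Abort switch lost}; {Heat detector malfunctions}; {Inboard control panel lost}; {Emergency smoke detector failed}; {Release solenoid malfunctions, Secondary discharge nozzle malfunctions, Upper agent cylinder 2 is down, Upper pressure switch 2 stuck}.

7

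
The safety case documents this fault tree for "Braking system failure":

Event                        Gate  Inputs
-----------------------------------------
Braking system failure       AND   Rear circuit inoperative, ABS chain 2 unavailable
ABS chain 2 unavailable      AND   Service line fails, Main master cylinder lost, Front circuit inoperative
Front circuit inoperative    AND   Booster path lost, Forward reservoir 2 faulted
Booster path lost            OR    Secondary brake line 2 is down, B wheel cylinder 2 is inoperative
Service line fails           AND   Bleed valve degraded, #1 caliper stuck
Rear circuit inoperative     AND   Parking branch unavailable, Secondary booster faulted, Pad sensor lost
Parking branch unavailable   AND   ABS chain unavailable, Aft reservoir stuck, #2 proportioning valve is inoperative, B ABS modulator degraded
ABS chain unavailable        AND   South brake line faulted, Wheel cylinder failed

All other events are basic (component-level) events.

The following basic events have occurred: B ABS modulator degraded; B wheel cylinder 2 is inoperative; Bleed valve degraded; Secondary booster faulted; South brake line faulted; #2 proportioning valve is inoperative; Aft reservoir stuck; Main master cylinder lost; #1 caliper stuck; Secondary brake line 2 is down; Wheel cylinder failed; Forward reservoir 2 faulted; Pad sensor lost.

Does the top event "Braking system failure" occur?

Yes

ABS chain unavailable [AND]: South brake line faulted=occurs, Wheel cylinder failed=occurs → all inputs occur → occurs.
Parking branch unavailable [AND]: ABS chain unavailable=occurs, Aft reservoir stuck=occurs, #2 proportioning valve is inoperative=occurs, B ABS modulator degraded=occurs → all inputs occur → occurs.
Rear circuit inoperative [AND]: Parking branch unavailable=occurs, Secondary booster faulted=occurs, Pad sensor lost=occurs → all inputs occur → occurs.
Service line fails [AND]: Bleed valve degraded=occurs, #1 caliper stuck=occurs → all inputs occur → occurs.
Booster path lost [OR]: Secondary brake line 2 is down=occurs, B wheel cylinder 2 is inoperative=occurs → at least one input occurs → occurs.
Front circuit inoperative [AND]: Booster path lost=occurs, Forward reservoir 2 faulted=occurs → all inputs occur → occurs.
ABS chain 2 unavailable [AND]: Service line fails=occurs, Main master cylinder lost=occurs, Front circuit inoperative=occurs → all inputs occur → occurs.
Braking system failure [AND]: Rear circuit inoperative=occurs, ABS chain 2 unavailable=occurs → all inputs occur → occurs.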